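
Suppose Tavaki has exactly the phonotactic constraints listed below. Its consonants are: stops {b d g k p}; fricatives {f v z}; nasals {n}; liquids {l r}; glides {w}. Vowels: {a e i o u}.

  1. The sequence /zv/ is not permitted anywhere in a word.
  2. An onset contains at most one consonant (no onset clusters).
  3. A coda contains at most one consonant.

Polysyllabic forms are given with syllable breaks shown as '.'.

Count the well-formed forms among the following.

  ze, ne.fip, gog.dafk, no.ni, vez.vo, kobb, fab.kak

ze — σ1 onset /z/, coda /∅/ ok → well-formed
ne.fip — σ1 onset /n/, coda /∅/ ok; σ2 onset /f/, coda /p/ ok → well-formed
gog.dafk — violates constraint 3: syllable 2 coda /fk/ has 2 consonants (> 1) → ill-formed
no.ni — σ1 onset /n/, coda /∅/ ok; σ2 onset /n/, coda /∅/ ok → well-formed
vez.vo — violates constraint 1: contains banned sequence /zv/ → ill-formed
kobb — violates constraint 3: syllable 1 coda /bb/ has 2 consonants (> 1) → ill-formed
fab.kak — σ1 onset /f/, coda /b/ ok; σ2 onset /k/, coda /k/ ok → well-formed
Well-formed: ze, ne.fip, no.ni, fab.kak → 4.

4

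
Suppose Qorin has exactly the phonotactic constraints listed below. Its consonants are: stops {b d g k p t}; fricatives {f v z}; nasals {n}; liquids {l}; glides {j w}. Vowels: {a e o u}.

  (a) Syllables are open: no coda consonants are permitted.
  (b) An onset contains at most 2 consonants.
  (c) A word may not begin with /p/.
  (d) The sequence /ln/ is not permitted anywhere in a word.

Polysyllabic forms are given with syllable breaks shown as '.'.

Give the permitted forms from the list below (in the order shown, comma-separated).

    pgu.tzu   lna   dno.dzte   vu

vu

pgu.tzu — violates constraint (c): word begins with /p/ → not permitted
lna — violates constraint (d): contains banned sequence /ln/ → not permitted
dno.dzte — violates constraint (b): syllable 2 onset /dzt/ has 3 consonants (> 2) → not permitted
vu — σ1 onset /v/, coda /∅/ ok → permitted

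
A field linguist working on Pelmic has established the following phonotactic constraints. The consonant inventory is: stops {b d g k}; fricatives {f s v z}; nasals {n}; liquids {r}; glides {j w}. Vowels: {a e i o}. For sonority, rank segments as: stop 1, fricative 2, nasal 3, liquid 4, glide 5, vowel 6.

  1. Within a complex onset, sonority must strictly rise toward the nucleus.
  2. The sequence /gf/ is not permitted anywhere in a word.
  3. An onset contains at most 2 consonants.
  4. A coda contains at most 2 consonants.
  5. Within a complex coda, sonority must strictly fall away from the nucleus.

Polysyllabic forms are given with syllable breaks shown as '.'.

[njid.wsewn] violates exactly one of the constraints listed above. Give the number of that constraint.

[njid.wsewn]: syllable 2 onset /ws/: /w/ (glide, 5) → /s/ (fricative, 2) does not rise.
This is a violation of constraint 1: "Within a complex onset, sonority must strictly rise toward the nucleus."
The remaining constraints (2, 3, 4, 5) are satisfied.

1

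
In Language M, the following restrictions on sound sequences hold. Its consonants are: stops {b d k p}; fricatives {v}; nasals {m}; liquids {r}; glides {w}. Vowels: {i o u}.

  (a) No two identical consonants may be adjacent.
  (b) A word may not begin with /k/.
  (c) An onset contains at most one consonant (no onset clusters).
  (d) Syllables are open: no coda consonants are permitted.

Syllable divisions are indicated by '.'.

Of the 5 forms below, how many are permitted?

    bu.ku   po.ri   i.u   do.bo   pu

bu.ku — σ1 onset /b/, coda /∅/ ok; σ2 onset /k/, coda /∅/ ok → permitted
po.ri — σ1 onset /p/, coda /∅/ ok; σ2 onset /r/, coda /∅/ ok → permitted
i.u — σ1 onset /∅/, coda /∅/ ok; σ2 onset /∅/, coda /∅/ ok → permitted
do.bo — σ1 onset /d/, coda /∅/ ok; σ2 onset /b/, coda /∅/ ok → permitted
pu — σ1 onset /p/, coda /∅/ ok → permitted
Permitted: bu.ku, po.ri, i.u, do.bo, pu → 5.

5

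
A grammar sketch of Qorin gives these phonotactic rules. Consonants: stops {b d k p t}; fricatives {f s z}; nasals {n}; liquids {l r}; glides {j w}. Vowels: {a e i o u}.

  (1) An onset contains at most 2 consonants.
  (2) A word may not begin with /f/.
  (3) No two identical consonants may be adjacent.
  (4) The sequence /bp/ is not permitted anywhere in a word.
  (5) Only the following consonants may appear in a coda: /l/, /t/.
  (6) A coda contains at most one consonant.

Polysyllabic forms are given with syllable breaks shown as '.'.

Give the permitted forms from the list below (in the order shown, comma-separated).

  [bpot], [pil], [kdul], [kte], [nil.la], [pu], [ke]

[bpot] — violates constraint 4: contains banned sequence /bp/ → not permitted
[pil] — σ1 onset /p/, coda /l/ ok → permitted
[kdul] — σ1 onset /kd/ (2C), coda /l/ ok → permitted
[kte] — σ1 onset /kt/ (2C), coda /∅/ ok → permitted
[nil.la] — violates constraint 3: adjacent identical consonants /ll/ → not permitted
[pu] — σ1 onset /p/, coda /∅/ ok → permitted
[ke] — σ1 onset /k/, coda /∅/ ok → permitted

[pil], [kdul], [kte], [pu], [ke]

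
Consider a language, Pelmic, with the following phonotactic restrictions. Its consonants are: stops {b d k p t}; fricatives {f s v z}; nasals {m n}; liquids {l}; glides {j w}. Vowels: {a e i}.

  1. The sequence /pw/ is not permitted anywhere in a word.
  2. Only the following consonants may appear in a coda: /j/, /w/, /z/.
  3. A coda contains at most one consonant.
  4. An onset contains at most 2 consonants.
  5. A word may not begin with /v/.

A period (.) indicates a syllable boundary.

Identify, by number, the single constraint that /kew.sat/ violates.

2

/kew.sat/: syllable 2 coda contains /t/, which is not a licensed coda consonant.
This is a violation of constraint 2: "Only the following consonants may appear in a coda: /j/, /w/, /z/."
The remaining constraints (1, 3, 4, 5) are satisfied.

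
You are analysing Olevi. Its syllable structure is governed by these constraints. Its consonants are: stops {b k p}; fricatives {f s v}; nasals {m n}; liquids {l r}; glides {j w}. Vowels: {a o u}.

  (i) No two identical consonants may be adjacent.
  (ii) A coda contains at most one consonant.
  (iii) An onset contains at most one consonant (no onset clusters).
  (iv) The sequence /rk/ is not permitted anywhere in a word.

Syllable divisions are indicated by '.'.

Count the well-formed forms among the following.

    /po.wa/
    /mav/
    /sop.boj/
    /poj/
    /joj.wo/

5

/po.wa/ — σ1 onset /p/, coda /∅/ ok; σ2 onset /w/, coda /∅/ ok → well-formed
/mav/ — σ1 onset /m/, coda /v/ ok → well-formed
/sop.boj/ — σ1 onset /s/, coda /p/ ok; σ2 onset /b/, coda /j/ ok → well-formed
/poj/ — σ1 onset /p/, coda /j/ ok → well-formed
/joj.wo/ — σ1 onset /j/, coda /j/ ok; σ2 onset /w/, coda /∅/ ok → well-formed
Well-formed: /po.wa/, /mav/, /sop.boj/, /poj/, /joj.wo/ → 5.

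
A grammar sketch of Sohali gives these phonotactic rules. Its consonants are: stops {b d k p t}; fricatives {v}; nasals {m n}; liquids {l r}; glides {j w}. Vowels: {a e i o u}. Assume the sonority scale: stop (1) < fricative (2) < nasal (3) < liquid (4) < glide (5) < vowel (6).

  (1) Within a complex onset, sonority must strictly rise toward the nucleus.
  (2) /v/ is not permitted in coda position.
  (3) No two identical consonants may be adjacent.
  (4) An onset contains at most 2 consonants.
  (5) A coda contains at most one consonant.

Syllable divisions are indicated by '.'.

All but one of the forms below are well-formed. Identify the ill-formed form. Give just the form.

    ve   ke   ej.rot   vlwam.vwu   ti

ve — σ1 onset /v/, coda /∅/ ok → well-formed
ke — σ1 onset /k/, coda /∅/ ok → well-formed
ej.rot — σ1 onset /∅/, coda /j/ ok; σ2 onset /r/, coda /t/ ok → well-formed
vlwam.vwu — violates constraint 4: syllable 1 onset /vlw/ has 3 consonants (> 2) → ill-formed
ti — σ1 onset /t/, coda /∅/ ok → well-formed

vlwam.vwu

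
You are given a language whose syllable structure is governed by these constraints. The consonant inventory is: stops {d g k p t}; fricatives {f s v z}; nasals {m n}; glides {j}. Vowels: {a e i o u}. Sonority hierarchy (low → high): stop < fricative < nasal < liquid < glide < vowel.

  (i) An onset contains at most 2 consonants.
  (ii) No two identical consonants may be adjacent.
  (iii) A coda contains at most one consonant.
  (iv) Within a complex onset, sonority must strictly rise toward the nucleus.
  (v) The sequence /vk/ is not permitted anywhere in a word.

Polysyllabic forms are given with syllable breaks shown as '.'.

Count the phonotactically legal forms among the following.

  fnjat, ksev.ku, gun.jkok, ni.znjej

0

fnjat — violates constraint (i): syllable 1 onset /fnj/ has 3 consonants (> 2) → phonotactically illegal
ksev.ku — violates constraint (v): contains banned sequence /vk/ → phonotactically illegal
gun.jkok — violates constraint (iv): syllable 2 onset /jk/: /j/ (glide, 5) → /k/ (stop, 1) does not rise → phonotactically illegal
ni.znjej — violates constraint (i): syllable 2 onset /znj/ has 3 consonants (> 2) → phonotactically illegal
No form is phonotactically legal → 0.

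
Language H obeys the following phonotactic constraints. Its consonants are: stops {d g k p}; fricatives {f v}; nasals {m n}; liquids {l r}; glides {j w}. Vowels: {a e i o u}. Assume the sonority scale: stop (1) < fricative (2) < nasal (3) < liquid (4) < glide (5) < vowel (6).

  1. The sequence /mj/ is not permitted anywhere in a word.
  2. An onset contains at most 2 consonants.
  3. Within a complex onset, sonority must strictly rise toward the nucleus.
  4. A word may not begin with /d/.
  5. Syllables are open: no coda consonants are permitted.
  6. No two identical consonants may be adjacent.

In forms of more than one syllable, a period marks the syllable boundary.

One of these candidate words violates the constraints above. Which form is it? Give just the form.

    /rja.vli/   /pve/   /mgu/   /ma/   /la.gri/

/mgu/

/rja.vli/ — σ1 onset /rj/ (4→5 rises), coda /∅/ ok; σ2 onset /vl/ (2→4 rises), coda /∅/ ok → phonotactically legal
/pve/ — σ1 onset /pv/ (1→2 rises), coda /∅/ ok → phonotactically legal
/mgu/ — violates constraint 3: syllable 1 onset /mg/: /m/ (nasal, 3) → /g/ (stop, 1) does not rise → phonotactically illegal
/ma/ — σ1 onset /m/, coda /∅/ ok → phonotactically legal
/la.gri/ — σ1 onset /l/, coda /∅/ ok; σ2 onset /gr/ (1→4 rises), coda /∅/ ok → phonotactically legal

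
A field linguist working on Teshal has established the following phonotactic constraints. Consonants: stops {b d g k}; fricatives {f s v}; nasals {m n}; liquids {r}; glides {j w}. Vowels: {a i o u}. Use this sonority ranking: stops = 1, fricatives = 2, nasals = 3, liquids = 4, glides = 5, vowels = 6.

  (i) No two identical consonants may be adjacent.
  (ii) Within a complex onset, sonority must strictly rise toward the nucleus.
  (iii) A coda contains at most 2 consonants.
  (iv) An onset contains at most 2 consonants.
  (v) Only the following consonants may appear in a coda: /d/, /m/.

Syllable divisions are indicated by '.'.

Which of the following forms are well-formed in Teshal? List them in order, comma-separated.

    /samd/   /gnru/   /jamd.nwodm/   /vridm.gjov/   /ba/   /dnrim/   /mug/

/samd/ — σ1 onset /s/, coda /md/ (2C) ok → well-formed
/gnru/ — violates constraint (iv): syllable 1 onset /gnr/ has 3 consonants (> 2) → ill-formed
/jamd.nwodm/ — σ1 onset /j/, coda /md/ (2C) ok; σ2 onset /nw/ (3→5 rises), coda /dm/ (2C) ok → well-formed
/vridm.gjov/ — violates constraint (v): syllable 2 coda contains /v/, which is not a licensed coda consonant → ill-formed
/ba/ — σ1 onset /b/, coda /∅/ ok → well-formed
/dnrim/ — violates constraint (iv): syllable 1 onset /dnr/ has 3 consonants (> 2) → ill-formed
/mug/ — violates constraint (v): syllable 1 coda contains /g/, which is not a licensed coda consonant → ill-formed

/samd/, /jamd.nwodm/, /ba/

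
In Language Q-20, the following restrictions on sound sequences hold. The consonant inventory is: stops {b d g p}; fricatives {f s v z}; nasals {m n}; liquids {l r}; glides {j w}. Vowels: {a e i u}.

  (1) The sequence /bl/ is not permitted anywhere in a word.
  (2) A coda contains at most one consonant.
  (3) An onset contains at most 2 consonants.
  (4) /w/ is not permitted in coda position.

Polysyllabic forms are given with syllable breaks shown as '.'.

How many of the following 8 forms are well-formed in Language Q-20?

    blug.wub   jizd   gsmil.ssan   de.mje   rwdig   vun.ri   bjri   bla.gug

blug.wub — violates constraint 1: contains banned sequence /bl/ → ill-formed
jizd — violates constraint 2: syllable 1 coda /zd/ has 2 consonants (> 1) → ill-formed
gsmil.ssan — violates constraint 3: syllable 1 onset /gsm/ has 3 consonants (> 2) → ill-formed
de.mje — σ1 onset /d/, coda /∅/ ok; σ2 onset /mj/ (2C), coda /∅/ ok → well-formed
rwdig — violates constraint 3: syllable 1 onset /rwd/ has 3 consonants (> 2) → ill-formed
vun.ri — σ1 onset /v/, coda /n/ ok; σ2 onset /r/, coda /∅/ ok → well-formed
bjri — violates constraint 3: syllable 1 onset /bjr/ has 3 consonants (> 2) → ill-formed
bla.gug — violates constraint 1: contains banned sequence /bl/ → ill-formed
Well-formed: de.mje, vun.ri → 2.

2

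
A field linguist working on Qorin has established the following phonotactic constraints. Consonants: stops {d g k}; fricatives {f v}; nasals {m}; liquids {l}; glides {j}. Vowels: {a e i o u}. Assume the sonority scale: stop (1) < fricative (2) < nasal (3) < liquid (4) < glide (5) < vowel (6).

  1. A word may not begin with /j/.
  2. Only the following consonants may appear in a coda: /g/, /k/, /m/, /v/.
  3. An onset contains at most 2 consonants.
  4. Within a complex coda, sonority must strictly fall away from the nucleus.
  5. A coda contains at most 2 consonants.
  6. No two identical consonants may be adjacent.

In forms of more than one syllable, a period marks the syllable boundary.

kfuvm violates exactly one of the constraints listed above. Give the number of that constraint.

kfuvm: syllable 1 coda /vm/: /v/ (fricative, 2) → /m/ (nasal, 3) does not fall.
This is a violation of constraint 4: "Within a complex coda, sonority must strictly fall away from the nucleus."
The remaining constraints (1, 2, 3, 5, 6) are satisfied.

4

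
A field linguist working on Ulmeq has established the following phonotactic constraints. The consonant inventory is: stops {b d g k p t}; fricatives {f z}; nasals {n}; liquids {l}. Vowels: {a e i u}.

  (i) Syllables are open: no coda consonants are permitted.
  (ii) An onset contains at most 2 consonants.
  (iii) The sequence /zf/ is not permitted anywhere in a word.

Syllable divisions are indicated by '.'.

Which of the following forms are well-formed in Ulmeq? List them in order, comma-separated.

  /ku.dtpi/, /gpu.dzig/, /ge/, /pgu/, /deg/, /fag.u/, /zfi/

/ge/, /pgu/

/ku.dtpi/ — violates constraint (ii): syllable 2 onset /dtp/ has 3 consonants (> 2) → ill-formed
/gpu.dzig/ — violates constraint (i): syllable 2 coda /g/ has 1 consonant (> 0) → ill-formed
/ge/ — σ1 onset /g/, coda /∅/ ok → well-formed
/pgu/ — σ1 onset /pg/ (2C), coda /∅/ ok → well-formed
/deg/ — violates constraint (i): syllable 1 coda /g/ has 1 consonant (> 0) → ill-formed
/fag.u/ — violates constraint (i): syllable 1 coda /g/ has 1 consonant (> 0) → ill-formed
/zfi/ — violates constraint (iii): contains banned sequence /zf/ → ill-formed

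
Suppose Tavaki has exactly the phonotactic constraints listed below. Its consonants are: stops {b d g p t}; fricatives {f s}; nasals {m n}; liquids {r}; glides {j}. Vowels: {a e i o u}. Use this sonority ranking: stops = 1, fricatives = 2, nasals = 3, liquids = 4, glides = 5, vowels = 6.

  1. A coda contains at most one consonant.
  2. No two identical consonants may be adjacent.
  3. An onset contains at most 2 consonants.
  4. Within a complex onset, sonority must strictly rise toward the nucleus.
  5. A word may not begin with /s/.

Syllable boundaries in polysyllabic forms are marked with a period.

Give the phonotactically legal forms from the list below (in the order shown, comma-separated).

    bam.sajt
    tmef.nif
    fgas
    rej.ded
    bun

tmef.nif, rej.ded, bun

bam.sajt — violates constraint 1: syllable 2 coda /jt/ has 2 consonants (> 1) → phonotactically illegal
tmef.nif — σ1 onset /tm/ (1→3 rises), coda /f/ ok; σ2 onset /n/, coda /f/ ok → phonotactically legal
fgas — violates constraint 4: syllable 1 onset /fg/: /f/ (fricative, 2) → /g/ (stop, 1) does not rise → phonotactically illegal
rej.ded — σ1 onset /r/, coda /j/ ok; σ2 onset /d/, coda /d/ ok → phonotactically legal
bun — σ1 onset /b/, coda /n/ ok → phonotactically legal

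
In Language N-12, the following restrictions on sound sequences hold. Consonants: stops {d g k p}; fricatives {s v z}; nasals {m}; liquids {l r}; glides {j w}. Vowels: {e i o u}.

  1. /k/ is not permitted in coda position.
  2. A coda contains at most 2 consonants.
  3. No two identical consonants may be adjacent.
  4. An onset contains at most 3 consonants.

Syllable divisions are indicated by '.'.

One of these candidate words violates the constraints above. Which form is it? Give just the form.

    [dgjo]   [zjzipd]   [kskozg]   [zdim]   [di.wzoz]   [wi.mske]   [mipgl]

[dgjo] — σ1 onset /dgj/ (3C), coda /∅/ ok → well-formed
[zjzipd] — σ1 onset /zjz/ (3C), coda /pd/ (2C) ok → well-formed
[kskozg] — σ1 onset /ksk/ (3C), coda /zg/ (2C) ok → well-formed
[zdim] — σ1 onset /zd/ (2C), coda /m/ ok → well-formed
[di.wzoz] — σ1 onset /d/, coda /∅/ ok; σ2 onset /wz/ (2C), coda /z/ ok → well-formed
[wi.mske] — σ1 onset /w/, coda /∅/ ok; σ2 onset /msk/ (3C), coda /∅/ ok → well-formed
[mipgl] — violates constraint 2: syllable 1 coda /pgl/ has 3 consonants (> 2) → ill-formed

[mipgl]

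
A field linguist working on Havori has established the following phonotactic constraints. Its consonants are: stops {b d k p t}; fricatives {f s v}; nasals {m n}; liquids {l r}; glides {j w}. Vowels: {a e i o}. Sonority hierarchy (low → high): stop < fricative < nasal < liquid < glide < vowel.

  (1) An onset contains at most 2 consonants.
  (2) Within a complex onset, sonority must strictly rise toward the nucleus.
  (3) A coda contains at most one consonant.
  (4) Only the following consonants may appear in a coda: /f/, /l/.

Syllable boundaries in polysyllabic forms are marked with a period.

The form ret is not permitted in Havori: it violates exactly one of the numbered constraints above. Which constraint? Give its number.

4

ret: syllable 1 coda contains /t/, which is not a licensed coda consonant.
This is a violation of constraint 4: "Only the following consonants may appear in a coda: /f/, /l/."
The remaining constraints (1, 2, 3) are satisfied.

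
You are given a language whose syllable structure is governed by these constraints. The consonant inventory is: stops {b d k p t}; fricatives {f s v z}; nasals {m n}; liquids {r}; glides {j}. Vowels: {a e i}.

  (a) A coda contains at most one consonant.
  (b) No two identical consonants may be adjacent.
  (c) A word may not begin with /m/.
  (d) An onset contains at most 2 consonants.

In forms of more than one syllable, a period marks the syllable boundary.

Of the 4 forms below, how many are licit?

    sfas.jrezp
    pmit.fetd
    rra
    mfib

0

sfas.jrezp — violates constraint (a): syllable 2 coda /zp/ has 2 consonants (> 1) → illicit
pmit.fetd — violates constraint (a): syllable 2 coda /td/ has 2 consonants (> 1) → illicit
rra — violates constraint (b): adjacent identical consonants /rr/ → illicit
mfib — violates constraint (c): word begins with /m/ → illicit
No form is licit → 0.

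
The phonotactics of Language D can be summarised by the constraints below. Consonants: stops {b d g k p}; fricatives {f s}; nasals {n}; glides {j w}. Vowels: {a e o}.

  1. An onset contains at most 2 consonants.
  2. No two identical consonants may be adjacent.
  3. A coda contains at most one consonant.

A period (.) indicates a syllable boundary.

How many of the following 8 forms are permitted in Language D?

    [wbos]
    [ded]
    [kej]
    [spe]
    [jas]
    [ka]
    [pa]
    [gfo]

[wbos] — σ1 onset /wb/ (2C), coda /s/ ok → permitted
[ded] — σ1 onset /d/, coda /d/ ok → permitted
[kej] — σ1 onset /k/, coda /j/ ok → permitted
[spe] — σ1 onset /sp/ (2C), coda /∅/ ok → permitted
[jas] — σ1 onset /j/, coda /s/ ok → permitted
[ka] — σ1 onset /k/, coda /∅/ ok → permitted
[pa] — σ1 onset /p/, coda /∅/ ok → permitted
[gfo] — σ1 onset /gf/ (2C), coda /∅/ ok → permitted
Permitted: [wbos], [ded], [kej], [spe], [jas], [ka], [pa], [gfo] → 8.

8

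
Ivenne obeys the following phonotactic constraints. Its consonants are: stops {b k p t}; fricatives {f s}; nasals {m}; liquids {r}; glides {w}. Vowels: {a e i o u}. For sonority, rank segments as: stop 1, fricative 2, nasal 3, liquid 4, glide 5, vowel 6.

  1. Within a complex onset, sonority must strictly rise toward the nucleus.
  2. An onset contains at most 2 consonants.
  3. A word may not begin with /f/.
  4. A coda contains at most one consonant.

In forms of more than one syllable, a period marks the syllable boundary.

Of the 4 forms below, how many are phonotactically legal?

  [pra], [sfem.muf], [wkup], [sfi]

[pra] — σ1 onset /pr/ (1→4 rises), coda /∅/ ok → phonotactically legal
[sfem.muf] — violates constraint 1: syllable 1 onset /sf/: /s/ (fricative, 2) → /f/ (fricative, 2) does not rise → phonotactically illegal
[wkup] — violates constraint 1: syllable 1 onset /wk/: /w/ (glide, 5) → /k/ (stop, 1) does not rise → phonotactically illegal
[sfi] — violates constraint 1: syllable 1 onset /sf/: /s/ (fricative, 2) → /f/ (fricative, 2) does not rise → phonotactically illegal
Phonotactically legal: [pra] → 1.

1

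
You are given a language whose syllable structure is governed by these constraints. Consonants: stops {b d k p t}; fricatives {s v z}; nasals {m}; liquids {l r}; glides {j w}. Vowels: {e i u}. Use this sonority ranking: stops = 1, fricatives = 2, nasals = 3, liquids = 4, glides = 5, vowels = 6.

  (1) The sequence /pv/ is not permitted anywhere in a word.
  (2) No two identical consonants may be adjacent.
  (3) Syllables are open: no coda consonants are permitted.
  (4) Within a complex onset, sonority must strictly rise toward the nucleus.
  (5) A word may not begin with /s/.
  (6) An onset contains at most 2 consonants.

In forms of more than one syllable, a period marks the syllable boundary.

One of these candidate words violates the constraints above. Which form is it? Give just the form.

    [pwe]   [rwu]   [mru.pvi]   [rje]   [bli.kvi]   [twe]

[mru.pvi]

[pwe] — σ1 onset /pw/ (1→5 rises), coda /∅/ ok → licit
[rwu] — σ1 onset /rw/ (4→5 rises), coda /∅/ ok → licit
[mru.pvi] — violates constraint 1: contains banned sequence /pv/ → illicit
[rje] — σ1 onset /rj/ (4→5 rises), coda /∅/ ok → licit
[bli.kvi] — σ1 onset /bl/ (1→4 rises), coda /∅/ ok; σ2 onset /kv/ (1→2 rises), coda /∅/ ok → licit
[twe] — σ1 onset /tw/ (1→5 rises), coda /∅/ ok → licit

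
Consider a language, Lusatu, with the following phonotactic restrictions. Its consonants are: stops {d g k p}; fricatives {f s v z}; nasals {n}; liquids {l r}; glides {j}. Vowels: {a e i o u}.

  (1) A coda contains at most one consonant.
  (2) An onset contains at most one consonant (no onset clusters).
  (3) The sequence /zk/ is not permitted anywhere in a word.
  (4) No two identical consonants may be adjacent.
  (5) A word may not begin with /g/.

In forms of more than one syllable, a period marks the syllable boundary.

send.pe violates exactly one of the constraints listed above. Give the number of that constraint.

1

send.pe: syllable 1 coda /nd/ has 2 consonants (> 1).
This is a violation of constraint 1: "A coda contains at most one consonant."
The remaining constraints (2, 3, 4, 5) are satisfied.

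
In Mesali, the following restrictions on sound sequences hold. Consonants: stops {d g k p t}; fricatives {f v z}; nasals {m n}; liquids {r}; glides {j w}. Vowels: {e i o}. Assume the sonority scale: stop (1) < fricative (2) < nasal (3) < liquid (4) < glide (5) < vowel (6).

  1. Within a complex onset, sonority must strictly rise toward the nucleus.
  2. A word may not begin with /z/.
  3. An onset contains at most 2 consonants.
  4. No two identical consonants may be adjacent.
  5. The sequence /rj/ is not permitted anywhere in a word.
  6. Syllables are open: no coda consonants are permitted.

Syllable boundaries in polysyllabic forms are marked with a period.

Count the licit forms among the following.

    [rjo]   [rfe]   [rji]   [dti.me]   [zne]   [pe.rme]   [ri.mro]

[rjo] — violates constraint 5: contains banned sequence /rj/ → illicit
[rfe] — violates constraint 1: syllable 1 onset /rf/: /r/ (liquid, 4) → /f/ (fricative, 2) does not rise → illicit
[rji] — violates constraint 5: contains banned sequence /rj/ → illicit
[dti.me] — violates constraint 1: syllable 1 onset /dt/: /d/ (stop, 1) → /t/ (stop, 1) does not rise → illicit
[zne] — violates constraint 2: word begins with /z/ → illicit
[pe.rme] — violates constraint 1: syllable 2 onset /rm/: /r/ (liquid, 4) → /m/ (nasal, 3) does not rise → illicit
[ri.mro] — σ1 onset /r/, coda /∅/ ok; σ2 onset /mr/ (3→4 rises), coda /∅/ ok → licit
Licit: [ri.mro] → 1.

1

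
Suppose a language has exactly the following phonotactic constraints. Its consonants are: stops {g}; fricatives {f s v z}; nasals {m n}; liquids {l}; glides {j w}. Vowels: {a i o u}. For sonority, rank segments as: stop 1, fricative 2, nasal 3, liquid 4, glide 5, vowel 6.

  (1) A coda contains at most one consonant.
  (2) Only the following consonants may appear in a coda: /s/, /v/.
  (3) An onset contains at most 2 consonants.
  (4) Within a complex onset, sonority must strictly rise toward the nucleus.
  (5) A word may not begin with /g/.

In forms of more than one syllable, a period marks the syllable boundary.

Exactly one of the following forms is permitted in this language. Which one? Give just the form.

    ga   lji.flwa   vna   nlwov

ga — violates constraint 5: word begins with /g/ → not permitted
lji.flwa — violates constraint 3: syllable 2 onset /flw/ has 3 consonants (> 2) → not permitted
vna — σ1 onset /vn/ (2→3 rises), coda /∅/ ok → permitted
nlwov — violates constraint 3: syllable 1 onset /nlw/ has 3 consonants (> 2) → not permitted

vna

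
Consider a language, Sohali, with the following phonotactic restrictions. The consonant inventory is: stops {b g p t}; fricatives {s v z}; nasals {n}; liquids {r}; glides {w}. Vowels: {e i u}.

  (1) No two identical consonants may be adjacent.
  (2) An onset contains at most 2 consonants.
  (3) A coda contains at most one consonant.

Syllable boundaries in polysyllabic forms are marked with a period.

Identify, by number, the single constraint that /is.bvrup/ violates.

2

/is.bvrup/: syllable 2 onset /bvr/ has 3 consonants (> 2).
This is a violation of constraint 2: "An onset contains at most 2 consonants."
The remaining constraints (1, 3) are satisfied.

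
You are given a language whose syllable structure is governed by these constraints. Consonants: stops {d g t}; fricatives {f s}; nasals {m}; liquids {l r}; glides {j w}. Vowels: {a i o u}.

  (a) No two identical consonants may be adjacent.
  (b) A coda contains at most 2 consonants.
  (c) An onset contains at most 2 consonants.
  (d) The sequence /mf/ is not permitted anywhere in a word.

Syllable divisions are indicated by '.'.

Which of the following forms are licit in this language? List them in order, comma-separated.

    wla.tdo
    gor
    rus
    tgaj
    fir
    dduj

wla.tdo — σ1 onset /wl/ (2C), coda /∅/ ok; σ2 onset /td/ (2C), coda /∅/ ok → licit
gor — σ1 onset /g/, coda /r/ ok → licit
rus — σ1 onset /r/, coda /s/ ok → licit
tgaj — σ1 onset /tg/ (2C), coda /j/ ok → licit
fir — σ1 onset /f/, coda /r/ ok → licit
dduj — violates constraint (a): adjacent identical consonants /dd/ → illicit

wla.tdo, gor, rus, tgaj, fir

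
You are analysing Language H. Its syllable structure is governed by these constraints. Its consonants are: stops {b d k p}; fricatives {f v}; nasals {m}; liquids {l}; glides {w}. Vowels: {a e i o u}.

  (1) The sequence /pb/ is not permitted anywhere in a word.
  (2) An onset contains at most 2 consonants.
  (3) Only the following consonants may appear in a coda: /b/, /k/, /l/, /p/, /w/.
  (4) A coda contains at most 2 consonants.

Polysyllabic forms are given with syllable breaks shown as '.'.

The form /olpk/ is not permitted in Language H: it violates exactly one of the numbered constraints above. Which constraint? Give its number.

/olpk/: syllable 1 coda /lpk/ has 3 consonants (> 2).
This is a violation of constraint 4: "A coda contains at most 2 consonants."
The remaining constraints (1, 2, 3) are satisfied.

4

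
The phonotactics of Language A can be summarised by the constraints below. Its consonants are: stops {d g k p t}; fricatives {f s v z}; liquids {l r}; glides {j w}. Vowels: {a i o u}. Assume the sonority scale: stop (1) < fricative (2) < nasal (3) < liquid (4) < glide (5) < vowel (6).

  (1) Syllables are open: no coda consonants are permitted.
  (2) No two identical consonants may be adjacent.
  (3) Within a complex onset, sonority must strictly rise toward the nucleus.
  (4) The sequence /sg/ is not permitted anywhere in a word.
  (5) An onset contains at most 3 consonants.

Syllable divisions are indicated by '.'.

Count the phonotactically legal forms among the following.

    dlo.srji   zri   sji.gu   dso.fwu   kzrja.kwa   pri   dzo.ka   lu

7

dlo.srji — σ1 onset /dl/ (1→4 rises), coda /∅/ ok; σ2 onset /srj/ (2→4→5 rises), coda /∅/ ok → phonotactically legal
zri — σ1 onset /zr/ (2→4 rises), coda /∅/ ok → phonotactically legal
sji.gu — σ1 onset /sj/ (2→5 rises), coda /∅/ ok; σ2 onset /g/, coda /∅/ ok → phonotactically legal
dso.fwu — σ1 onset /ds/ (1→2 rises), coda /∅/ ok; σ2 onset /fw/ (2→5 rises), coda /∅/ ok → phonotactically legal
kzrja.kwa — violates constraint 5: syllable 1 onset /kzrj/ has 4 consonants (> 3) → phonotactically illegal
pri — σ1 onset /pr/ (1→4 rises), coda /∅/ ok → phonotactically legal
dzo.ka — σ1 onset /dz/ (1→2 rises), coda /∅/ ok; σ2 onset /k/, coda /∅/ ok → phonotactically legal
lu — σ1 onset /l/, coda /∅/ ok → phonotactically legal
Phonotactically legal: dlo.srji, zri, sji.gu, dso.fwu, pri, dzo.ka, lu → 7.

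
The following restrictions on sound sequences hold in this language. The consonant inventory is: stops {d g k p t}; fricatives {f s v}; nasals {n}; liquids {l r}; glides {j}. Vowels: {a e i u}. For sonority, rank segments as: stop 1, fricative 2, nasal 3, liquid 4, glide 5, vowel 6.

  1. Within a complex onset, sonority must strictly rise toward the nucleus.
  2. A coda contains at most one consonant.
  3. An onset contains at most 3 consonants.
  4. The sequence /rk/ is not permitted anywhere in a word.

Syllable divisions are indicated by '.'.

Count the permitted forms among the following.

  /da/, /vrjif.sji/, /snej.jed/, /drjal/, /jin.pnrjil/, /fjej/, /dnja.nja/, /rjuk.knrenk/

/da/ — σ1 onset /d/, coda /∅/ ok → permitted
/vrjif.sji/ — σ1 onset /vrj/ (2→4→5 rises), coda /f/ ok; σ2 onset /sj/ (2→5 rises), coda /∅/ ok → permitted
/snej.jed/ — σ1 onset /sn/ (2→3 rises), coda /j/ ok; σ2 onset /j/, coda /d/ ok → permitted
/drjal/ — σ1 onset /drj/ (1→4→5 rises), coda /l/ ok → permitted
/jin.pnrjil/ — violates constraint 3: syllable 2 onset /pnrj/ has 4 consonants (> 3) → not permitted
/fjej/ — σ1 onset /fj/ (2→5 rises), coda /j/ ok → permitted
/dnja.nja/ — σ1 onset /dnj/ (1→3→5 rises), coda /∅/ ok; σ2 onset /nj/ (3→5 rises), coda /∅/ ok → permitted
/rjuk.knrenk/ — violates constraint 2: syllable 2 coda /nk/ has 2 consonants (> 1) → not permitted
Permitted: /da/, /vrjif.sji/, /snej.jed/, /drjal/, /fjej/, /dnja.nja/ → 6.

6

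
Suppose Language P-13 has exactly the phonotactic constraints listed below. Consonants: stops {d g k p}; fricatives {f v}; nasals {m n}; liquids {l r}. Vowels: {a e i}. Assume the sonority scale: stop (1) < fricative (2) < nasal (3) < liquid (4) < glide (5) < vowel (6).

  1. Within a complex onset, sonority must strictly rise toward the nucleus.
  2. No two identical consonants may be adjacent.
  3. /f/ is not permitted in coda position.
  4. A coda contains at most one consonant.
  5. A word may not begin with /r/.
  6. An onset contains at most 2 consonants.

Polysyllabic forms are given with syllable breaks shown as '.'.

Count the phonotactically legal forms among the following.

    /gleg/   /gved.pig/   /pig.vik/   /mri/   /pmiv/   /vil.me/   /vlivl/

/gleg/ — σ1 onset /gl/ (1→4 rises), coda /g/ ok → phonotactically legal
/gved.pig/ — σ1 onset /gv/ (1→2 rises), coda /d/ ok; σ2 onset /p/, coda /g/ ok → phonotactically legal
/pig.vik/ — σ1 onset /p/, coda /g/ ok; σ2 onset /v/, coda /k/ ok → phonotactically legal
/mri/ — σ1 onset /mr/ (3→4 rises), coda /∅/ ok → phonotactically legal
/pmiv/ — σ1 onset /pm/ (1→3 rises), coda /v/ ok → phonotactically legal
/vil.me/ — σ1 onset /v/, coda /l/ ok; σ2 onset /m/, coda /∅/ ok → phonotactically legal
/vlivl/ — violates constraint 4: syllable 1 coda /vl/ has 2 consonants (> 1) → phonotactically illegal
Phonotactically legal: /gleg/, /gved.pig/, /pig.vik/, /mri/, /pmiv/, /vil.me/ → 6.

6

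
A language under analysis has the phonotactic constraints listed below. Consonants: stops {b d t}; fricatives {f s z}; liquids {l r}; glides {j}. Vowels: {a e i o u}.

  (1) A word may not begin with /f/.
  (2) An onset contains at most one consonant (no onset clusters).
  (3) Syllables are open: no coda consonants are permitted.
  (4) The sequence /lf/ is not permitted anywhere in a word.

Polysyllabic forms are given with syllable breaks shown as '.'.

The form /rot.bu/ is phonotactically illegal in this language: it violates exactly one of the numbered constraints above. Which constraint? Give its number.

3

/rot.bu/: syllable 1 coda /t/ has 1 consonant (> 0).
This is a violation of constraint 3: "Syllables are open: no coda consonants are permitted."
The remaining constraints (1, 2, 4) are satisfied.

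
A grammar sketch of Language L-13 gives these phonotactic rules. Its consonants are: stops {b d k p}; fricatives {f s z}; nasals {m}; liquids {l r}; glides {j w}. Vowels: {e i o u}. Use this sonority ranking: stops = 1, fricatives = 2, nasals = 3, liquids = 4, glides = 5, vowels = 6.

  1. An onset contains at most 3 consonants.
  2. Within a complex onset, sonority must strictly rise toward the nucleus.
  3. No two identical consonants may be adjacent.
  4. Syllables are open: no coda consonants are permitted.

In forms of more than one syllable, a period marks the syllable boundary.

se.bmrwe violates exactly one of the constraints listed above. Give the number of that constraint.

se.bmrwe: syllable 2 onset /bmrw/ has 4 consonants (> 3).
This is a violation of constraint 1: "An onset contains at most 3 consonants."
The remaining constraints (2, 3, 4) are satisfied.

1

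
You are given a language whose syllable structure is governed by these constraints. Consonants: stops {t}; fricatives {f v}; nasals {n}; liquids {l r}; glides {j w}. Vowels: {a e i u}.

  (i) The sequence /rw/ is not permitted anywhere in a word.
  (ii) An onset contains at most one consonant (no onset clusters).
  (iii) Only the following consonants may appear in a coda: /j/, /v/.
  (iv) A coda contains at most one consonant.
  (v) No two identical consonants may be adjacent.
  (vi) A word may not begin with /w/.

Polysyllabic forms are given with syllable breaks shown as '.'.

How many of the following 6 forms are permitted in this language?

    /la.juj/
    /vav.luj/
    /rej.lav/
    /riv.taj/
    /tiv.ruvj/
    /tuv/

/la.juj/ — σ1 onset /l/, coda /∅/ ok; σ2 onset /j/, coda /j/ ok → permitted
/vav.luj/ — σ1 onset /v/, coda /v/ ok; σ2 onset /l/, coda /j/ ok → permitted
/rej.lav/ — σ1 onset /r/, coda /j/ ok; σ2 onset /l/, coda /v/ ok → permitted
/riv.taj/ — σ1 onset /r/, coda /v/ ok; σ2 onset /t/, coda /j/ ok → permitted
/tiv.ruvj/ — violates constraint (iv): syllable 2 coda /vj/ has 2 consonants (> 1) → not permitted
/tuv/ — σ1 onset /t/, coda /v/ ok → permitted
Permitted: /la.juj/, /vav.luj/, /rej.lav/, /riv.taj/, /tuv/ → 5.

5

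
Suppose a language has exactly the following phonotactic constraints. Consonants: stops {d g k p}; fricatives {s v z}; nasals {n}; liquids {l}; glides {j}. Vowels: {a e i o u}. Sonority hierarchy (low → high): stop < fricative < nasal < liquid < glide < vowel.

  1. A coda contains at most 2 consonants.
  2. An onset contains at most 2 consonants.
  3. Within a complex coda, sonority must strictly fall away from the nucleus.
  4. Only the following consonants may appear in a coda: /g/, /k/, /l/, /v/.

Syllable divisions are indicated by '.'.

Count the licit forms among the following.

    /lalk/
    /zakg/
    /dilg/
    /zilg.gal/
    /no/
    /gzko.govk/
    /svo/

5

/lalk/ — σ1 onset /l/, coda /lk/ (4→1 falls) ok → licit
/zakg/ — violates constraint 3: syllable 1 coda /kg/: /k/ (stop, 1) → /g/ (stop, 1) does not fall → illicit
/dilg/ — σ1 onset /d/, coda /lg/ (4→1 falls) ok → licit
/zilg.gal/ — σ1 onset /z/, coda /lg/ (4→1 falls) ok; σ2 onset /g/, coda /l/ ok → licit
/no/ — σ1 onset /n/, coda /∅/ ok → licit
/gzko.govk/ — violates constraint 2: syllable 1 onset /gzk/ has 3 consonants (> 2) → illicit
/svo/ — σ1 onset /sv/ (2C), coda /∅/ ok → licit
Licit: /lalk/, /dilg/, /zilg.gal/, /no/, /svo/ → 5.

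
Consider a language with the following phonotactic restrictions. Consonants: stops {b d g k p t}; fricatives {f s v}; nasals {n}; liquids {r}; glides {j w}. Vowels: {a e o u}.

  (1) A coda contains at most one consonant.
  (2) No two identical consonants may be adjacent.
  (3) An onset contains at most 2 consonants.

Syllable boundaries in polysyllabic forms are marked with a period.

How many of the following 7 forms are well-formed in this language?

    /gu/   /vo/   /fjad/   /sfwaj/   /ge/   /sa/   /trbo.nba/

/gu/ — σ1 onset /g/, coda /∅/ ok → well-formed
/vo/ — σ1 onset /v/, coda /∅/ ok → well-formed
/fjad/ — σ1 onset /fj/ (2C), coda /d/ ok → well-formed
/sfwaj/ — violates constraint 3: syllable 1 onset /sfw/ has 3 consonants (> 2) → ill-formed
/ge/ — σ1 onset /g/, coda /∅/ ok → well-formed
/sa/ — σ1 onset /s/, coda /∅/ ok → well-formed
/trbo.nba/ — violates constraint 3: syllable 1 onset /trb/ has 3 consonants (> 2) → ill-formed
Well-formed: /gu/, /vo/, /fjad/, /ge/, /sa/ → 5.

5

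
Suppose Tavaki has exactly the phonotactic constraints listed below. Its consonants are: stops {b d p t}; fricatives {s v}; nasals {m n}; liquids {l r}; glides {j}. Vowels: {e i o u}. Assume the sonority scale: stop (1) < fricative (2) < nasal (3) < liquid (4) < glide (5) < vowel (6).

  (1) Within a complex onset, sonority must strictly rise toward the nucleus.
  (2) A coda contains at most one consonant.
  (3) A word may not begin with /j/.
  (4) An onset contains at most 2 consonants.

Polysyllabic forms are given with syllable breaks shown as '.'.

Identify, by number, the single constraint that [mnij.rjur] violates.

1

[mnij.rjur]: syllable 1 onset /mn/: /m/ (nasal, 3) → /n/ (nasal, 3) does not rise.
This is a violation of constraint 1: "Within a complex onset, sonority must strictly rise toward the nucleus."
The remaining constraints (2, 3, 4) are satisfied.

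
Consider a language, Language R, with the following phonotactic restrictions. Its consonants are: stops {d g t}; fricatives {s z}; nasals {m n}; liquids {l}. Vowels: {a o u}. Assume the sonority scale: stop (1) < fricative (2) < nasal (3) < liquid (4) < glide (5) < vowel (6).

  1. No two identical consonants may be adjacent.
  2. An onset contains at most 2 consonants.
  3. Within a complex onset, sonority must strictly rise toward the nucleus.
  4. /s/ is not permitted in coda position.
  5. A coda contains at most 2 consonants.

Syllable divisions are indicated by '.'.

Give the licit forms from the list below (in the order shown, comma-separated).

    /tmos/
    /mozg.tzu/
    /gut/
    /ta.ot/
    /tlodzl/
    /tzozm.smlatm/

/mozg.tzu/, /gut/, /ta.ot/

/tmos/ — violates constraint 4: syllable 1 coda contains /s/ → illicit
/mozg.tzu/ — σ1 onset /m/, coda /zg/ (2C) ok; σ2 onset /tz/ (1→2 rises), coda /∅/ ok → licit
/gut/ — σ1 onset /g/, coda /t/ ok → licit
/ta.ot/ — σ1 onset /t/, coda /∅/ ok; σ2 onset /∅/, coda /t/ ok → licit
/tlodzl/ — violates constraint 5: syllable 1 coda /dzl/ has 3 consonants (> 2) → illicit
/tzozm.smlatm/ — violates constraint 2: syllable 2 onset /sml/ has 3 consonants (> 2) → illicit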